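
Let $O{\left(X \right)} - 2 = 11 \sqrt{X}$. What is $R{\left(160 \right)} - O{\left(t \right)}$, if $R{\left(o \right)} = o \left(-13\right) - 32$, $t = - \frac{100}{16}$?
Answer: $-2114 - \frac{55 i}{2} \approx -2114.0 - 27.5 i$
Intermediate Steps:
$t = - \frac{25}{4}$ ($t = \left(-100\right) \frac{1}{16} = - \frac{25}{4} \approx -6.25$)
$O{\left(X \right)} = 2 + 11 \sqrt{X}$
$R{\left(o \right)} = -32 - 13 o$ ($R{\left(o \right)} = - 13 o - 32 = -32 - 13 o$)
$R{\left(160 \right)} - O{\left(t \right)} = \left(-32 - 2080\right) - \left(2 + 11 \sqrt{- \frac{25}{4}}\right) = \left(-32 - 2080\right) - \left(2 + 11 \frac{5 i}{2}\right) = -2112 - \left(2 + \frac{55 i}{2}\right) = -2114 - \frac{55 i}{2}$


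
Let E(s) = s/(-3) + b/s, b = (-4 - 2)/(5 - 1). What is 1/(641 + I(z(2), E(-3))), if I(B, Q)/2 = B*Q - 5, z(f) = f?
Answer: 1/637 ≈ 0.0015699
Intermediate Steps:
b = -3/2 (b = -6/4 = -6*1/4 = -3/2 ≈ -1.5000)
E(s) = -3/(2*s) - s/3 (E(s) = s/(-3) - 3/(2*s) = s*(-1/3) - 3/(2*s) = -s/3 - 3/(2*s) = -3/(2*s) - s/3)
I(B, Q) = -10 + 2*B*Q (I(B, Q) = 2*(B*Q - 5) = 2*(-5 + B*Q) = -10 + 2*B*Q)
1/(641 + I(z(2), E(-3))) = 1/(641 + (-10 + 2*2*(-3/2/(-3) - 1/3*(-3)))) = 1/(641 + (-10 + 2*2*(-3/2*(-1/3) + 1))) = 1/(641 + (-10 + 2*2*(1/2 + 1))) = 1/(641 + (-10 + 2*2*(3/2))) = 1/(641 + (-10 + 6)) = 1/(641 - 4) = 1/637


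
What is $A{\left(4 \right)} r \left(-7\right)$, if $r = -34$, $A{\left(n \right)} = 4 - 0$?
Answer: $952$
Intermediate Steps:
$A{\left(n \right)} = 4$ ($A{\left(n \right)} = 4 + 0 = 4$)
$A{\left(4 \right)} r \left(-7\right) = 4 \left(-34\right) \left(-7\right) = \left(-136\right) \left(-7\right) = 952$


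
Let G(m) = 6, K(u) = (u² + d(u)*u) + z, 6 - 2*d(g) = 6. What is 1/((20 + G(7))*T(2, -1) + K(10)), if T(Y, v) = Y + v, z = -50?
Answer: 1/76 ≈ 0.013158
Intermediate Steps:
d(g) = 0 (d(g) = 3 - ½*6 = 3 - 3 = 0)
K(u) = -50 + u² (K(u) = (u² + 0*u) - 50 = (u² + 0) - 50 = u² - 50 = -50 + u²)
1/((20 + G(7))*T(2, -1) + K(10)) = 1/((20 + 6)*(2 - 1) + (-50 + 10²)) = 1/(26*1 + (-50 + 100)) = 1/(26 + 50) = 1/76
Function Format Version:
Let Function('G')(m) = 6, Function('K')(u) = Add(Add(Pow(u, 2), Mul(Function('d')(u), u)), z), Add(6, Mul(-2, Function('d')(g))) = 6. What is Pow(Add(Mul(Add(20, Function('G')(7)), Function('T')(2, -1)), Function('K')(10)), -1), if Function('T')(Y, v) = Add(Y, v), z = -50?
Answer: Rational(1, 76) ≈ 0.013158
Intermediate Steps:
Function('d')(g) = 0 (Function('d')(g) = Add(3, Mul(Rational(-1, 2), 6)) = Add(3, -3) = 0)
Function('K')(u) = Add(-50, Pow(u, 2)) (Function('K')(u) = Add(Add(Pow(u, 2), Mul(0, u)), -50) = Add(Add(Pow(u, 2), 0), -50) = Add(Pow(u, 2), -50) = Add(-50, Pow(u, 2)))
Pow(Add(Mul(Add(20, Function('G')(7)), Function('T')(2, -1)), Function('K')(10)), -1) = Pow(Add(Mul(Add(20, 6), Add(2, -1)), Add(-50, Pow(10, 2))), -1) = Pow(Add(Mul(26, 1), Add(-50, 100)), -1) = Pow(Add(26, 50), -1) = Pow(76, -1) = Rational(1, 76)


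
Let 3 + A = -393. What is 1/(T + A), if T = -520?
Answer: -1/916 ≈ -0.0010917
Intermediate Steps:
A = -396 (A = -3 - 393 = -396)
1/(T + A) = 1/(-520 - 396) = 1/(-916) = -1/916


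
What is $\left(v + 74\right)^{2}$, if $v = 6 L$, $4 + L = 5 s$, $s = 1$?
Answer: $6400$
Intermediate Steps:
$L = 1$ ($L = -4 + 5 \cdot 1 = -4 + 5 = 1$)
$v = 6$ ($v = 6 \cdot 1 = 6$)
$\left(v + 74\right)^{2} = \left(6 + 74\right)^{2} = 80^{2} = 6400$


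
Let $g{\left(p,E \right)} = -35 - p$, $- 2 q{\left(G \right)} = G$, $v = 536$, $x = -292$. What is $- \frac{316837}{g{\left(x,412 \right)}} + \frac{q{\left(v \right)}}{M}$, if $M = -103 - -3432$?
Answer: $- \frac{1054819249}{855553} \approx -1232.9$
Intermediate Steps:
$q{\left(G \right)} = - \frac{G}{2}$
$M = 3329$ ($M = -103 + 3432 = 3329$)
$- \frac{316837}{g{\left(x,412 \right)}} + \frac{q{\left(v \right)}}{M} = - \frac{316837}{-35 - -292} + \frac{\left(- \frac{1}{2}\right) 536}{3329} = - \frac{316837}{-35 + 292} - \frac{268}{3329} = - \frac{316837}{257} - \frac{268}{3329} = - \frac{1054819249}{855553}$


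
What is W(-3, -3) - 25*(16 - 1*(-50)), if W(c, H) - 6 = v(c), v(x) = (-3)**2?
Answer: -1635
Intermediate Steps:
v(x) = 9
W(c, H) = 15 (W(c, H) = 6 + 9 = 15)
W(-3, -3) - 25*(16 - 1*(-50)) = 15 - 25*(16 - 1*(-50)) = 15 - 25*(16 + 50) = 15 - 25*66 = 15 - 1650 = -1635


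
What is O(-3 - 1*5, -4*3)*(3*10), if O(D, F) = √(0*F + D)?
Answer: 60*I*√2 ≈ 84.853*I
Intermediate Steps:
O(D, F) = √D (O(D, F) = √(0 + D) = √D)
O(-3 - 1*5, -4*3)*(3*10) = √(-3 - 1*5)*(3*10) = √(-3 - 5)*30 = √(-8)*30 = (2*I*√2)*30 = 60*I*√2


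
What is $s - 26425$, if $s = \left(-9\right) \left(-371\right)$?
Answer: $-23086$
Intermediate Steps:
$s = 3339$
$s - 26425 = 3339 - 26425 = -23086$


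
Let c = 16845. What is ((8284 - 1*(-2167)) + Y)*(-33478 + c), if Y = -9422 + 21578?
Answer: -376022231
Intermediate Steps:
Y = 12156
((8284 - 1*(-2167)) + Y)*(-33478 + c) = ((8284 - 1*(-2167)) + 12156)*(-33478 + 16845) = ((8284 + 2167) + 12156)*(-16633) = (10451 + 12156)*(-16633) = 22607*(-16633) = -376022231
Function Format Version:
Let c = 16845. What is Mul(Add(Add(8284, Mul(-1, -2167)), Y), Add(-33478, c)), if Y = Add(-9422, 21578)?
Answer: -376022231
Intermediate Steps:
Y = 12156
Mul(Add(Add(8284, Mul(-1, -2167)), Y), Add(-33478, c)) = Mul(Add(Add(8284, Mul(-1, -2167)), 12156), Add(-33478, 16845)) = Mul(Add(Add(8284, 2167), 12156), -16633) = Mul(Add(10451, 12156), -16633) = Mul(22607, -16633) = -376022231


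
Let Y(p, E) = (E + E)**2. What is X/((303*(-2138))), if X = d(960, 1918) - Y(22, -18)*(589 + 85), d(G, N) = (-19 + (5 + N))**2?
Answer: -1375856/323907 ≈ -4.2477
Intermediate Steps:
Y(p, E) = 4*E**2 (Y(p, E) = (2*E)**2 = 4*E**2)
d(G, N) = (-14 + N)**2
X = 2751712 (X = (-14 + 1918)**2 - 4*(-18)**2*(589 + 85) = 1904**2 - 4*324*674 = 3625216 - 1296*674 = 3625216 - 1*873504 = 3625216 - 873504 = 2751712)
X/((303*(-2138))) = 2751712/((303*(-2138))) = 2751712/(-647814) = 2751712*(-1/647814) = -1375856/323907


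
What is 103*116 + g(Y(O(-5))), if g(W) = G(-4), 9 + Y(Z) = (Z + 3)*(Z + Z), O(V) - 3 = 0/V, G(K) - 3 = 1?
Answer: 11952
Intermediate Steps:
G(K) = 4 (G(K) = 3 + 1 = 4)
O(V) = 3 (O(V) = 3 + 0/V = 3 + 0 = 3)
Y(Z) = -9 + 2*Z*(3 + Z) (Y(Z) = -9 + (Z + 3)*(Z + Z) = -9 + (3 + Z)*(2*Z) = -9 + 2*Z*(3 + Z))
g(W) = 4
103*116 + g(Y(O(-5))) = 103*116 + 4 = 11948 + 4 = 11952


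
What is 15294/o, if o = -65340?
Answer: -2549/10890 ≈ -0.23407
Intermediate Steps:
15294/o = 15294/(-65340) = 15294*(-1/65340) = -2549/10890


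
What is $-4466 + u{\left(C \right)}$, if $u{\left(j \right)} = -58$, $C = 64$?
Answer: $-4524$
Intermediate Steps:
$-4466 + u{\left(C \right)} = -4466 - 58 = -4524$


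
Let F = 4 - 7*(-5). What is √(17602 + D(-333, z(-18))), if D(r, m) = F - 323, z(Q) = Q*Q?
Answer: √17318 ≈ 131.60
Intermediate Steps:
z(Q) = Q²
F = 39 (F = 4 + 35 = 39)
D(r, m) = -284 (D(r, m) = 39 - 323 = -284)
√(17602 + D(-333, z(-18))) = √(17602 - 284) = √17318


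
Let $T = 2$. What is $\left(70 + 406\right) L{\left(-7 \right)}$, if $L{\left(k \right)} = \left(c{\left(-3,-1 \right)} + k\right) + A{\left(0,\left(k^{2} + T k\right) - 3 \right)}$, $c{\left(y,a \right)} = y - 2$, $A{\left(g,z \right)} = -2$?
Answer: $-6664$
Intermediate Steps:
$c{\left(y,a \right)} = -2 + y$
$L{\left(k \right)} = -7 + k$ ($L{\left(k \right)} = \left(\left(-2 - 3\right) + k\right) - 2 = \left(-5 + k\right) - 2 = -7 + k$)
$\left(70 + 406\right) L{\left(-7 \right)} = \left(70 + 406\right) \left(-7 - 7\right) = 476 \left(-14\right) = -6664$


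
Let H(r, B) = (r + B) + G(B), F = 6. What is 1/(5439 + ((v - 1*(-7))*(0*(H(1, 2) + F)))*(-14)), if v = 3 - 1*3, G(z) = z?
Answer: 1/5439 ≈ 0.00018386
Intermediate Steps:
v = 0 (v = 3 - 3 = 0)
H(r, B) = r + 2*B (H(r, B) = (r + B) + B = (B + r) + B = r + 2*B)
1/(5439 + ((v - 1*(-7))*(0*(H(1, 2) + F)))*(-14)) = 1/(5439 + ((0 - 1*(-7))*(0*((1 + 2*2) + 6)))*(-14)) = 1/(5439 + ((0 + 7)*(0*((1 + 4) + 6)))*(-14)) = 1/(5439 + (7*(0*(5 + 6)))*(-14)) = 1/(5439 + (7*(0*11))*(-14)) = 1/(5439 + (7*0)*(-14)) = 1/(5439 + 0*(-14)) = 1/(5439 + 0) = 1/5439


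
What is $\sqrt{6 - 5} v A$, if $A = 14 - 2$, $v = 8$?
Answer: $96$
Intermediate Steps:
$A = 12$
$\sqrt{6 - 5} v A = \sqrt{6 - 5} \cdot 8 \cdot 12 = \sqrt{1} \cdot 8 \cdot 12 = 1 \cdot 8 \cdot 12 = 8 \cdot 12 = 96$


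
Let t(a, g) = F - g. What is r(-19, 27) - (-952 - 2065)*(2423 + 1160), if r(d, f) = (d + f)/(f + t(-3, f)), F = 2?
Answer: 10809915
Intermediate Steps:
t(a, g) = 2 - g
r(d, f) = d/2 + f/2 (r(d, f) = (d + f)/(f + (2 - f)) = (d + f)/2 = (d + f)*(½) = d/2 + f/2)
r(-19, 27) - (-952 - 2065)*(2423 + 1160) = ((½)*(-19) + (½)*27) - (-952 - 2065)*(2423 + 1160) = (-19/2 + 27/2) - (-3017)*3583 = 4 - 1*(-10809911) = 4 + 10809911 = 10809915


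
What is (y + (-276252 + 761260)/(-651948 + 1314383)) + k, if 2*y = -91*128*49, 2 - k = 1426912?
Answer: -1134277691402/662435 ≈ -1.7123e+6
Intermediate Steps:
k = -1426910 (k = 2 - 1*1426912 = 2 - 1426912 = -1426910)
y = -285376 (y = (-91*128*49)/2 = (-11648*49)/2 = (½)*(-570752) = -285376)
(y + (-276252 + 761260)/(-651948 + 1314383)) + k = (-285376 + (-276252 + 761260)/(-651948 + 1314383)) - 1426910 = (-285376 + 485008/662435) - 1426910 = -189042565552/662435 - 1426910 = -1134277691402/662435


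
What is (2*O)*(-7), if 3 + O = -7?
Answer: 140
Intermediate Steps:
O = -10 (O = -3 - 7 = -10)
(2*O)*(-7) = (2*(-10))*(-7) = -20*(-7) = 140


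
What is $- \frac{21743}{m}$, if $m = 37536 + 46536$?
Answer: $- \frac{21743}{84072} \approx -0.25862$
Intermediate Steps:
$m = 84072$
$- \frac{21743}{m} = - \frac{21743}{84072}$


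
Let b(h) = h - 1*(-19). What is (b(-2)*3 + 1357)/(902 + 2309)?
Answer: 1408/3211 ≈ 0.43849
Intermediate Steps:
b(h) = 19 + h (b(h) = h + 19 = 19 + h)
(b(-2)*3 + 1357)/(902 + 2309) = ((19 - 2)*3 + 1357)/(902 + 2309) = (17*3 + 1357)/3211 = (51 + 1357)*(1/3211) = 1408*(1/3211) = 1408/3211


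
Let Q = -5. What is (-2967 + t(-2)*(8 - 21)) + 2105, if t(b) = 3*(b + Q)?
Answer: -589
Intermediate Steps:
t(b) = -15 + 3*b (t(b) = 3*(b - 5) = 3*(-5 + b) = -15 + 3*b)
(-2967 + t(-2)*(8 - 21)) + 2105 = (-2967 + (-15 + 3*(-2))*(8 - 21)) + 2105 = (-2967 + (-15 - 6)*(-13)) + 2105 = (-2967 - 21*(-13)) + 2105 = (-2967 + 273) + 2105 = -2694 + 2105 = -589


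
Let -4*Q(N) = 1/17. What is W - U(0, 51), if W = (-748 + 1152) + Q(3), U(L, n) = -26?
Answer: 29239/68 ≈ 429.99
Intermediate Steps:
Q(N) = -1/68 (Q(N) = -¼/17 = -¼*1/17 = -1/68)
W = 27471/68 (W = (-748 + 1152) - 1/68 = 404 - 1/68 = 27471/68 ≈ 403.99)
W - U(0, 51) = 27471/68 - 1*(-26) = 27471/68 + 26 = 29239/68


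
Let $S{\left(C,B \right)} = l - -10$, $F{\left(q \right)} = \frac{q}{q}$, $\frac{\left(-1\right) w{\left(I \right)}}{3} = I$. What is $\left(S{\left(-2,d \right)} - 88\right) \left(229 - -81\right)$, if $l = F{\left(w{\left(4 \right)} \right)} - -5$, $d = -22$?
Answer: $-22320$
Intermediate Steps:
$w{\left(I \right)} = - 3 I$
$F{\left(q \right)} = 1$
$l = 6$ ($l = 1 - -5 = 1 + 5 = 6$)
$S{\left(C,B \right)} = 16$ ($S{\left(C,B \right)} = 6 - -10 = 6 + 10 = 16$)
$\left(S{\left(-2,d \right)} - 88\right) \left(229 - -81\right) = \left(16 - 88\right) \left(229 - -81\right) = - 72 \left(229 + 81\right) = \left(-72\right) 310 = -22320$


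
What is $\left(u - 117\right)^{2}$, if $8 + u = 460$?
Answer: $112225$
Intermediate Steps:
$u = 452$ ($u = -8 + 460 = 452$)
$\left(u - 117\right)^{2} = \left(452 - 117\right)^{2} = 335^{2} = 112225$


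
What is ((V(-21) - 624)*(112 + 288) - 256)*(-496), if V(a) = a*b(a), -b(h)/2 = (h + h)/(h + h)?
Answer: 115595776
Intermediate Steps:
b(h) = -2 (b(h) = -2*(h + h)/(h + h) = -2*2*h/(2*h) = -2*2*h*1/(2*h) = -2*1 = -2)
V(a) = -2*a (V(a) = a*(-2) = -2*a)
((V(-21) - 624)*(112 + 288) - 256)*(-496) = ((-2*(-21) - 624)*(112 + 288) - 256)*(-496) = ((42 - 624)*400 - 256)*(-496) = (-582*400 - 256)*(-496) = (-232800 - 256)*(-496) = -233056*(-496) = 115595776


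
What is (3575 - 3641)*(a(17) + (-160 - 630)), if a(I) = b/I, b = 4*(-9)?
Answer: 888756/17 ≈ 52280.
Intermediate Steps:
b = -36
a(I) = -36/I
(3575 - 3641)*(a(17) + (-160 - 630)) = (3575 - 3641)*(-36/17 + (-160 - 630)) = -66*(-36*1/17 - 790) = -66*(-36/17 - 790) = -66*(-13466/17) = 888756/17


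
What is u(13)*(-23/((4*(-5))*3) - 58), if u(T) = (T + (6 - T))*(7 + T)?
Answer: -6914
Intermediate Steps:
u(T) = 42 + 6*T (u(T) = 6*(7 + T) = 42 + 6*T)
u(13)*(-23/((4*(-5))*3) - 58) = (42 + 6*13)*(-23/((4*(-5))*3) - 58) = (42 + 78)*(-23/((-20*3)) - 58) = 120*(-23/(-60) - 58) = 120*(-23*(-1/60) - 58) = 120*(23/60 - 58) = 120*(-3457/60) = -6914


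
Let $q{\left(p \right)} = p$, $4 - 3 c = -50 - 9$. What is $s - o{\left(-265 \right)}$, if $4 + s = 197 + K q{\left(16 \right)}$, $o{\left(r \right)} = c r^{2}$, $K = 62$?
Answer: $-1473540$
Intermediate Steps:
$c = 21$ ($c = \frac{4}{3} - \frac{-50 - 9}{3} = \frac{4}{3} - - \frac{59}{3} = \frac{4}{3} + \frac{59}{3} = 21$)
$o{\left(r \right)} = 21 r^{2}$
$s = 1185$ ($s = -4 + \left(197 + 62 \cdot 16\right) = -4 + \left(197 + 992\right) = -4 + 1189 = 1185$)
$s - o{\left(-265 \right)} = 1185 - 21 \left(-265\right)^{2} = 1185 - 21 \cdot 70225 = 1185 - 1474725 = -1473540$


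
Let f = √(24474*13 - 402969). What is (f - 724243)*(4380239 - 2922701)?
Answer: -1055611693734 + 13117842*I*√1047 ≈ -1.0556e+12 + 4.2446e+8*I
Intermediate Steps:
f = 9*I*√1047 (f = √(318162 - 402969) = √(-84807) = 9*I*√1047 ≈ 291.22*I)
(f - 724243)*(4380239 - 2922701) = (9*I*√1047 - 724243)*(4380239 - 2922701) = (-724243 + 9*I*√1047)*1457538 = -1055611693734 + 13117842*I*√1047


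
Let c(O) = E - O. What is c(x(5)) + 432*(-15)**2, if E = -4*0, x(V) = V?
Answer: 97195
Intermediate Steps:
E = 0
c(O) = -O (c(O) = 0 - O = -O)
c(x(5)) + 432*(-15)**2 = -1*5 + 432*(-15)**2 = -5 + 432*225 = -5 + 97200 = 97195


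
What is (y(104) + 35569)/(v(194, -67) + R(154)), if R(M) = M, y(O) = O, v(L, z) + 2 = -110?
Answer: 11891/14 ≈ 849.36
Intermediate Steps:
v(L, z) = -112 (v(L, z) = -2 - 110 = -112)
(y(104) + 35569)/(v(194, -67) + R(154)) = (104 + 35569)/(-112 + 154) = 35673/42 = 35673*(1/42) = 11891/14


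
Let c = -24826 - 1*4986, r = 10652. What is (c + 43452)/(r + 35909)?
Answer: 13640/46561 ≈ 0.29295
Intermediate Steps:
c = -29812 (c = -24826 - 4986 = -29812)
(c + 43452)/(r + 35909) = (-29812 + 43452)/(10652 + 35909) = 13640/46561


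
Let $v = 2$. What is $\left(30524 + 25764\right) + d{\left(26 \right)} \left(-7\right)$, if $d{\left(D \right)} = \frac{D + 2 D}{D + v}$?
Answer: $\frac{112537}{2} \approx 56269.0$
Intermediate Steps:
$d{\left(D \right)} = \frac{3 D}{2 + D}$ ($d{\left(D \right)} = \frac{D + 2 D}{D + 2} = \frac{3 D}{2 + D}$)
$\left(30524 + 25764\right) + d{\left(26 \right)} \left(-7\right) = \left(30524 + 25764\right) + 3 \cdot 26 \frac{1}{2 + 26} \left(-7\right) = 56288 + 3 \cdot 26 \cdot \frac{1}{28} \left(-7\right) = 56288 + \frac{39}{14} \left(-7\right) = 56288 - \frac{39}{2} = \frac{112537}{2}$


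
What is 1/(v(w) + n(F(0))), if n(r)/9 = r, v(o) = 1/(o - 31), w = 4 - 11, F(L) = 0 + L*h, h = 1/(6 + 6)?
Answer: -38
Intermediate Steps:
h = 1/12 ≈ 0.083333
F(L) = L/12 (F(L) = 0 + L*(1/12) = 0 + L/12 = L/12)
w = -7
v(o) = 1/(-31 + o)
n(r) = 9*r
1/(v(w) + n(F(0))) = 1/(1/(-31 - 7) + 9*((1/12)*0)) = 1/(1/(-38) + 9*0) = 1/(-1/38 + 0) = 1/(-1/38) = -38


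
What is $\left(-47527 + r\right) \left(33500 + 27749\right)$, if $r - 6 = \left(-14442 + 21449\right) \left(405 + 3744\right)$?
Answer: $1777722947978$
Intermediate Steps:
$r = 29072049$ ($r = 6 + \left(-14442 + 21449\right) \left(405 + 3744\right) = 6 + 7007 \cdot 4149 = 6 + 29072043 = 29072049$)
$\left(-47527 + r\right) \left(33500 + 27749\right) = \left(-47527 + 29072049\right) \left(33500 + 27749\right) = 29024522 \cdot 61249 = 1777722947978$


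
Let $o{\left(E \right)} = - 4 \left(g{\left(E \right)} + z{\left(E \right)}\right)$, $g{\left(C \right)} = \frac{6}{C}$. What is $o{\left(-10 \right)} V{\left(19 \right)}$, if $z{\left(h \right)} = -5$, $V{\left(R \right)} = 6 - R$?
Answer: $- \frac{1456}{5} \approx -291.2$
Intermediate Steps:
$o{\left(E \right)} = 20 - \frac{24}{E}$ ($o{\left(E \right)} = - 4 \left(\frac{6}{E} - 5\right) = - 4 \left(-5 + \frac{6}{E}\right) = 20 - \frac{24}{E}$)
$o{\left(-10 \right)} V{\left(19 \right)} = \left(20 - \frac{24}{-10}\right) \left(6 - 19\right) = \left(20 - - \frac{12}{5}\right) \left(6 - 19\right) = \left(20 + \frac{12}{5}\right) \left(-13\right) = \frac{112}{5} \left(-13\right) = - \frac{1456}{5}$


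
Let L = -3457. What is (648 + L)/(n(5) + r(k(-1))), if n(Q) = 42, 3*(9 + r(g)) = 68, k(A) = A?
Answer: -8427/167 ≈ -50.461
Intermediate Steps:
r(g) = 41/3 (r(g) = -9 + (⅓)*68 = -9 + 68/3 = 41/3)
(648 + L)/(n(5) + r(k(-1))) = (648 - 3457)/(42 + 41/3) = -2809/167/3 = -2809*3/167 = -8427/167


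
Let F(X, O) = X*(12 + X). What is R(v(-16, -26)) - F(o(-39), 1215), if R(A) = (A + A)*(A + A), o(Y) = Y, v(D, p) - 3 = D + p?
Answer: 5031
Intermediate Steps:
v(D, p) = 3 + D + p (v(D, p) = 3 + (D + p) = 3 + D + p)
R(A) = 4*A² (R(A) = (2*A)*(2*A) = 4*A²)
R(v(-16, -26)) - F(o(-39), 1215) = 4*(3 - 16 - 26)² - (-39)*(12 - 39) = 4*(-39)² - (-39)*(-27) = 4*1521 - 1*1053 = 6084 - 1053 = 5031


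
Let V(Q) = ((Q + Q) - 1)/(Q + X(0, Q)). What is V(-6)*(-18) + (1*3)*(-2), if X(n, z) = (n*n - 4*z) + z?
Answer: 27/2 ≈ 13.500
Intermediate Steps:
X(n, z) = n² - 3*z (X(n, z) = (n² - 4*z) + z = n² - 3*z)
V(Q) = -(-1 + 2*Q)/(2*Q) (V(Q) = ((Q + Q) - 1)/(Q + (0² - 3*Q)) = (2*Q - 1)/(Q + (0 - 3*Q)) = (-1 + 2*Q)/(Q - 3*Q) = (-1 + 2*Q)/((-2*Q)) = (-1 + 2*Q)*(-1/(2*Q)) = -(-1 + 2*Q)/(2*Q))
V(-6)*(-18) + (1*3)*(-2) = ((½ - 1*(-6))/(-6))*(-18) + (1*3)*(-2) = -(½ + 6)/6*(-18) + 3*(-2) = -⅙*13/2*(-18) - 6 = -13/12*(-18) - 6 = 39/2 - 6 = 27/2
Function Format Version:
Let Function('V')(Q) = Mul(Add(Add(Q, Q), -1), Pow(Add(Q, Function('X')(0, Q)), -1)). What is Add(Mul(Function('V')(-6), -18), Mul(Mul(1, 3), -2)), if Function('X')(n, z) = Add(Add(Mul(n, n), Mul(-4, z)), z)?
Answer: Rational(27, 2) ≈ 13.500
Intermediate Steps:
Function('X')(n, z) = Add(Pow(n, 2), Mul(-3, z)) (Function('X')(n, z) = Add(Add(Pow(n, 2), Mul(-4, z)), z) = Add(Pow(n, 2), Mul(-3, z)))
Function('V')(Q) = Mul(Rational(-1, 2), Pow(Q, -1), Add(-1, Mul(2, Q))) (Function('V')(Q) = Mul(Add(Add(Q, Q), -1), Pow(Add(Q, Add(Pow(0, 2), Mul(-3, Q))), -1)) = Mul(Add(Mul(2, Q), -1), Pow(Add(Q, Add(0, Mul(-3, Q))), -1)) = Mul(Add(-1, Mul(2, Q)), Pow(Add(Q, Mul(-3, Q)), -1)) = Mul(Add(-1, Mul(2, Q)), Pow(Mul(-2, Q), -1)) = Mul(Add(-1, Mul(2, Q)), Mul(Rational(-1, 2), Pow(Q, -1))) = Mul(Rational(-1, 2), Pow(Q, -1), Add(-1, Mul(2, Q))))
Add(Mul(Function('V')(-6), -18), Mul(Mul(1, 3), -2)) = Add(Mul(Mul(Pow(-6, -1), Add(Rational(1, 2), Mul(-1, -6))), -18), Mul(Mul(1, 3), -2)) = Add(Mul(Mul(Rational(-1, 6), Add(Rational(1, 2), 6)), -18), Mul(3, -2)) = Add(Mul(Mul(Rational(-1, 6), Rational(13, 2)), -18), -6) = Add(Mul(Rational(-13, 12), -18), -6) = Add(Rational(39, 2), -6) = Rational(27, 2)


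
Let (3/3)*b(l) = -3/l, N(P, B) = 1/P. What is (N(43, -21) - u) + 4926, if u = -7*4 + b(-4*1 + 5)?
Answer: 213152/43 ≈ 4957.0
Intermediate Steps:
b(l) = -3/l
u = -31 (u = -7*4 - 3/(-4*1 + 5) = -28 - 3/(-4 + 5) = -28 - 3/1 = -28 - 3*1 = -28 - 3 = -31)
(N(43, -21) - u) + 4926 = (1/43 - 1*(-31)) + 4926 = (1/43 + 31) + 4926 = 1334/43 + 4926 = 213152/43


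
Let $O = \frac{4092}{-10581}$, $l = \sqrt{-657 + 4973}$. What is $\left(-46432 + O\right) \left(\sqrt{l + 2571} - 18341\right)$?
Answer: $\frac{3003651060548}{3527} - \frac{163767028 \sqrt{2571 + 2 \sqrt{1079}}}{3527} \approx 8.4923 \cdot 10^{8}$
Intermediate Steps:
$l = 2 \sqrt{1079}$ ($l = \sqrt{4316} = 2 \sqrt{1079} \approx 65.696$)
$O = - \frac{1364}{3527}$ ($O = 4092 \left(- \frac{1}{10581}\right) = - \frac{1364}{3527} \approx -0.38673$)
$\left(-46432 + O\right) \left(\sqrt{l + 2571} - 18341\right) = \left(-46432 - \frac{1364}{3527}\right) \left(\sqrt{2 \sqrt{1079} + 2571} - 18341\right) = - \frac{163767028 \left(\sqrt{2571 + 2 \sqrt{1079}} - 18341\right)}{3527} = - \frac{163767028 \left(-18341 + \sqrt{2571 + 2 \sqrt{1079}}\right)}{3527} = \frac{3003651060548}{3527} - \frac{163767028 \sqrt{2571 + 2 \sqrt{1079}}}{3527}$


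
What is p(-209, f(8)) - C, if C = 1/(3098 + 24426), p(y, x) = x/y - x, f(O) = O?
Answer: -46240529/5752516 ≈ -8.0383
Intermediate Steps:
p(y, x) = -x + x/y
C = 1/27524 ≈ 3.6332e-5
p(-209, f(8)) - C = (-1*8 + 8/(-209)) - 1*1/27524 = (-8 + 8*(-1/209)) - 1/27524 = (-8 - 8/209) - 1/27524 = -1680/209 - 1/27524 = -46240529/5752516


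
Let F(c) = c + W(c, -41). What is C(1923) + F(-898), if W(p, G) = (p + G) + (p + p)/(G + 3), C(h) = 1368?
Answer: -8013/19 ≈ -421.74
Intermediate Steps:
W(p, G) = G + p + 2*p/(3 + G) (W(p, G) = (G + p) + (2*p)/(3 + G) = (G + p) + 2*p/(3 + G) = G + p + 2*p/(3 + G))
F(c) = -41 + 37*c/19 (F(c) = c + ((-41)² + 3*(-41) + 5*c - 41*c)/(3 - 41) = c + (1681 - 123 + 5*c - 41*c)/(-38) = c - (1558 - 36*c)/38 = c + (-41 + 18*c/19) = -41 + 37*c/19)
C(1923) + F(-898) = 1368 + (-41 + (37/19)*(-898)) = 1368 + (-41 - 33226/19) = 1368 - 34005/19 = -8013/19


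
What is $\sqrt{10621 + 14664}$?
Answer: $\sqrt{25285} \approx 159.01$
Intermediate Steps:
$\sqrt{10621 + 14664} = \sqrt{25285}$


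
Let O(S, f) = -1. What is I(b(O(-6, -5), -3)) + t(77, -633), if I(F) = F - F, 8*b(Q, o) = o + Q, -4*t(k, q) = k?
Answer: -77/4 ≈ -19.250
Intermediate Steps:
t(k, q) = -k/4
b(Q, o) = Q/8 + o/8 (b(Q, o) = (o + Q)/8 = (Q + o)/8 = Q/8 + o/8)
I(F) = 0
I(b(O(-6, -5), -3)) + t(77, -633) = 0 - ¼*77 = 0 - 77/4 = -77/4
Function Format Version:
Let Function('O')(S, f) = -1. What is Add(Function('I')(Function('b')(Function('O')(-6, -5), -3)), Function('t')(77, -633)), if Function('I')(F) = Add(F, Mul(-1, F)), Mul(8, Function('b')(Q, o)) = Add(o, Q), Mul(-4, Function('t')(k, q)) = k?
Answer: Rational(-77, 4) ≈ -19.250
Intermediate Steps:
Function('t')(k, q) = Mul(Rational(-1, 4), k)
Function('b')(Q, o) = Add(Mul(Rational(1, 8), Q), Mul(Rational(1, 8), o)) (Function('b')(Q, o) = Mul(Rational(1, 8), Add(o, Q)) = Mul(Rational(1, 8), Add(Q, o)) = Add(Mul(Rational(1, 8), Q), Mul(Rational(1, 8), o)))
Function('I')(F) = 0
Add(Function('I')(Function('b')(Function('O')(-6, -5), -3)), Function('t')(77, -633)) = Add(0, Mul(Rational(-1, 4), 77)) = Add(0, Rational(-77, 4)) = Rational(-77, 4)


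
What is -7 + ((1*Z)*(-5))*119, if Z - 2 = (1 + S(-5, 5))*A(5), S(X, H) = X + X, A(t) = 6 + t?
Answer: 57708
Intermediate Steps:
S(X, H) = 2*X
Z = -97 (Z = 2 + (1 + 2*(-5))*(6 + 5) = 2 + (1 - 10)*11 = 2 - 9*11 = 2 - 99 = -97)
-7 + ((1*Z)*(-5))*119 = -7 + ((1*(-97))*(-5))*119 = -7 - 97*(-5)*119 = -7 + 485*119 = -7 + 57715 = 57708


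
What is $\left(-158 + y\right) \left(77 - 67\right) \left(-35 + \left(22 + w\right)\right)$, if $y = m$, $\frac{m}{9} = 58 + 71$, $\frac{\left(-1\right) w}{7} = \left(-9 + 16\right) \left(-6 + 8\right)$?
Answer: $-1113330$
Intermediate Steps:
$w = -98$ ($w = - 7 \left(-9 + 16\right) \left(-6 + 8\right) = - 7 \cdot 7 \cdot 2 = \left(-7\right) 14 = -98$)
$m = 1161$ ($m = 9 \left(58 + 71\right) = 9 \cdot 129 = 1161$)
$y = 1161$
$\left(-158 + y\right) \left(77 - 67\right) \left(-35 + \left(22 + w\right)\right) = \left(-158 + 1161\right) \left(77 - 67\right) \left(-35 + \left(22 - 98\right)\right) = 1003 \cdot 10 \left(-35 - 76\right) = 1003 \cdot 10 \left(-111\right) = 1003 \left(-1110\right) = -1113330$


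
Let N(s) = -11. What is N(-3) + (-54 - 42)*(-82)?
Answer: 7861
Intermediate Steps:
N(-3) + (-54 - 42)*(-82) = -11 + (-54 - 42)*(-82) = -11 - 96*(-82) = -11 + 7872 = 7861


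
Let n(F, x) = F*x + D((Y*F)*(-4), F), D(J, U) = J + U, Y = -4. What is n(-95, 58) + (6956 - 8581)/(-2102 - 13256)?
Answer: -109424125/15358 ≈ -7124.9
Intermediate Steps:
n(F, x) = 17*F + F*x (n(F, x) = F*x + (-4*F*(-4) + F) = F*x + (16*F + F) = F*x + 17*F = 17*F + F*x)
n(-95, 58) + (6956 - 8581)/(-2102 - 13256) = -95*(17 + 58) + (6956 - 8581)/(-2102 - 13256) = -95*75 - 1625/(-15358) = -7125 - 1625*(-1/15358) = -7125 + 1625/15358 = -109424125/15358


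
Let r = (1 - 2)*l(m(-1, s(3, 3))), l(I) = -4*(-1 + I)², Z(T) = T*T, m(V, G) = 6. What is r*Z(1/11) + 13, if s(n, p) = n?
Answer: 1673/121 ≈ 13.826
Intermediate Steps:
Z(T) = T²
r = 100 (r = (1 - 2)*(-4*(-1 + 6)²) = -(-4)*5² = -(-4)*25 = -1*(-100) = 100)
r*Z(1/11) + 13 = 100*(1/11)² + 13 = 100*(1/121) + 13 = 100/121 + 13 = 1673/121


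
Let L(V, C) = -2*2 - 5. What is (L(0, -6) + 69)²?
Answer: 3600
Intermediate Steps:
L(V, C) = -9 (L(V, C) = -4 - 5 = -9)
(L(0, -6) + 69)² = (-9 + 69)² = 60² = 3600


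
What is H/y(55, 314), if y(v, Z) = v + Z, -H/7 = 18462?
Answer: -43078/123 ≈ -350.23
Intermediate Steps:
H = -129234 (H = -7*18462 = -129234)
y(v, Z) = Z + v
H/y(55, 314) = -129234/(314 + 55) = -129234/369 = -129234*1/369 = -43078/123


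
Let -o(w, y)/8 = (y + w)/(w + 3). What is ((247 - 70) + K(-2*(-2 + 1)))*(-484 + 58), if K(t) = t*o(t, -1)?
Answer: -370194/5 ≈ -74039.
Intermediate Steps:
o(w, y) = -8*(w + y)/(3 + w) (o(w, y) = -8*(y + w)/(w + 3) = -8*(w + y)/(3 + w))
K(t) = 8*t*(1 - t)/(3 + t) (K(t) = t*(8*(-t - 1*(-1))/(3 + t)) = t*(8*(-t + 1)/(3 + t)) = t*(8*(1 - t)/(3 + t)) = 8*t*(1 - t)/(3 + t))
((247 - 70) + K(-2*(-2 + 1)))*(-484 + 58) = ((247 - 70) + 8*(-2*(-2 + 1))*(1 - (-2)*(-2 + 1))/(3 - 2*(-2 + 1)))*(-484 + 58) = (177 + 8*(-2*(-1))*(1 - (-2)*(-1))/(3 - 2*(-1)))*(-426) = (177 + 8*2*(1 - 1*2)/(3 + 2))*(-426) = (177 + 8*2*(1 - 2)/5)*(-426) = (177 + 8*2*(1/5)*(-1))*(-426) = (177 - 16/5)*(-426) = (869/5)*(-426) = -370194/5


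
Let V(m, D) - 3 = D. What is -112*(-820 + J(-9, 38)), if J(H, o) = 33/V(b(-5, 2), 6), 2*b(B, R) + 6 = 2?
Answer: 274288/3 ≈ 91429.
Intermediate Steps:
b(B, R) = -2 (b(B, R) = -3 + (1/2)*2 = -3 + 1 = -2)
V(m, D) = 3 + D
J(H, o) = 11/3 (J(H, o) = 33/(3 + 6) = 33/9 = 33*(1/9) = 11/3)
-112*(-820 + J(-9, 38)) = -112*(-820 + 11/3) = -112*(-2449/3) = 274288/3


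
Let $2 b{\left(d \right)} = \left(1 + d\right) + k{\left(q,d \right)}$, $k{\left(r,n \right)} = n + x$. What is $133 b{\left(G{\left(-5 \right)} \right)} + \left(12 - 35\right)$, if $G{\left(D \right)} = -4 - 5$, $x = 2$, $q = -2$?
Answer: $- \frac{2041}{2} \approx -1020.5$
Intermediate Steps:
$k{\left(r,n \right)} = 2 + n$ ($k{\left(r,n \right)} = n + 2 = 2 + n$)
$G{\left(D \right)} = -9$ ($G{\left(D \right)} = -4 - 5 = -9$)
$b{\left(d \right)} = \frac{3}{2} + d$ ($b{\left(d \right)} = \frac{\left(1 + d\right) + \left(2 + d\right)}{2} = \frac{3 + 2 d}{2} = \frac{3}{2} + d$)
$133 b{\left(G{\left(-5 \right)} \right)} + \left(12 - 35\right) = 133 \left(\frac{3}{2} - 9\right) + \left(12 - 35\right) = 133 \left(- \frac{15}{2}\right) + \left(12 - 35\right) = - \frac{1995}{2} - 23 = - \frac{2041}{2}$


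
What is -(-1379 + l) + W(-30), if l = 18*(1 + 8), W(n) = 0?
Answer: 1217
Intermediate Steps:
l = 162 (l = 18*9 = 162)
-(-1379 + l) + W(-30) = -(-1379 + 162) + 0 = -1*(-1217) + 0 = 1217 + 0 = 1217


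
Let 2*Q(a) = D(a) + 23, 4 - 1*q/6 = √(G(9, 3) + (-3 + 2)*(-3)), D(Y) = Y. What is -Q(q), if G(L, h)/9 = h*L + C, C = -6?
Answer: -47/2 + 24*√3 ≈ 18.069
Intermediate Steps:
G(L, h) = -54 + 9*L*h (G(L, h) = 9*(h*L - 6) = 9*(L*h - 6) = 9*(-6 + L*h) = -54 + 9*L*h)
q = 24 - 48*√3 (q = 24 - 6*√((-54 + 9*9*3) + (-3 + 2)*(-3)) = 24 - 6*√((-54 + 243) - 1*(-3)) = 24 - 6*√(189 + 3) = 24 - 48*√3 ≈ -59.138)
Q(a) = 23/2 + a/2 (Q(a) = (a + 23)/2 = (23 + a)/2 = 23/2 + a/2)
-Q(q) = -(23/2 + (24 - 48*√3)/2) = -(23/2 + (12 - 24*√3)) = -(47/2 - 24*√3) = -47/2 + 24*√3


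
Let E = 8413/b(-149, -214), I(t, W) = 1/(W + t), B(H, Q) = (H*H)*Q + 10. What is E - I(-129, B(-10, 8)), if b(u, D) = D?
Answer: -5729467/145734 ≈ -39.315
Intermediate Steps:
B(H, Q) = 10 + Q*H² (B(H, Q) = H²*Q + 10 = Q*H² + 10 = 10 + Q*H²)
E = -8413/214 (E = 8413/(-214) = 8413*(-1/214) = -8413/214 ≈ -39.313)
E - I(-129, B(-10, 8)) = -8413/214 - 1/((10 + 8*(-10)²) - 129) = -8413/214 - 1/((10 + 8*100) - 129) = -8413/214 - 1/((10 + 800) - 129) = -8413/214 - 1/(810 - 129) = -8413/214 - 1/681 = -5729467/145734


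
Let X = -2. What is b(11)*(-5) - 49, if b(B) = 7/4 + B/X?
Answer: -121/4 ≈ -30.250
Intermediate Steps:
b(B) = 7/4 - B/2 (b(B) = 7/4 + B/(-2) = 7*(¼) + B*(-½) = 7/4 - B/2)
b(11)*(-5) - 49 = (7/4 - ½*11)*(-5) - 49 = (7/4 - 11/2)*(-5) - 49 = -15/4*(-5) - 49 = 75/4 - 49 = -121/4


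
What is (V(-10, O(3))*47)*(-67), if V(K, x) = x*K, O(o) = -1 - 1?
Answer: -62980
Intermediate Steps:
O(o) = -2
V(K, x) = K*x
(V(-10, O(3))*47)*(-67) = (-10*(-2)*47)*(-67) = (20*47)*(-67) = 940*(-67) = -62980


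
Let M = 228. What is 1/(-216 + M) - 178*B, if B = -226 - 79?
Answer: 651481/12 ≈ 54290.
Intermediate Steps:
B = -305
1/(-216 + M) - 178*B = 1/(-216 + 228) - 178*(-305) = 1/12 + 54290 = 651481/12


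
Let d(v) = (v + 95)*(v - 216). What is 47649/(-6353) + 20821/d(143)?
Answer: -960129539/110377022 ≈ -8.6986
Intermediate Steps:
d(v) = (-216 + v)*(95 + v) (d(v) = (95 + v)*(-216 + v) = (-216 + v)*(95 + v))
47649/(-6353) + 20821/d(143) = 47649/(-6353) + 20821/(-20520 + 143² - 121*143) = 47649*(-1/6353) + 20821/(-20520 + 20449 - 17303) = -47649/6353 + 20821/(-17374) = -47649/6353 + 20821*(-1/17374) = -47649/6353 - 20821/17374 = -960129539/110377022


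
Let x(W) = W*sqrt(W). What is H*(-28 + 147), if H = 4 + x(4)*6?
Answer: 6188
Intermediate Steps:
x(W) = W**(3/2)
H = 52 (H = 4 + 4**(3/2)*6 = 4 + 8*6 = 4 + 48 = 52)
H*(-28 + 147) = 52*(-28 + 147) = 52*119 = 6188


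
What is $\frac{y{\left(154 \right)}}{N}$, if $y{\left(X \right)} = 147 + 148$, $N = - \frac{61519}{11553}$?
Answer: $- \frac{3408135}{61519} \approx -55.4$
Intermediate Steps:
$N = - \frac{61519}{11553}$ ($N = \left(-61519\right) \frac{1}{11553} = - \frac{61519}{11553} \approx -5.3249$)
$y{\left(X \right)} = 295$
$\frac{y{\left(154 \right)}}{N} = \frac{295}{- \frac{61519}{11553}} = 295 \left(- \frac{11553}{61519}\right) = - \frac{3408135}{61519}$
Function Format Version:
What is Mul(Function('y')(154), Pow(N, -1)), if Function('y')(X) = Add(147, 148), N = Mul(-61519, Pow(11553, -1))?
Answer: Rational(-3408135, 61519) ≈ -55.400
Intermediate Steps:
N = Rational(-61519, 11553) (N = Mul(-61519, Rational(1, 11553)) = Rational(-61519, 11553) ≈ -5.3249)
Function('y')(X) = 295
Mul(Function('y')(154), Pow(N, -1)) = Mul(295, Pow(Rational(-61519, 11553), -1)) = Mul(295, Rational(-11553, 61519)) = Rational(-3408135, 61519)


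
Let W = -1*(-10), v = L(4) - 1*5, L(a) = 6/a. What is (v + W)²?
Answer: 169/4 ≈ 42.250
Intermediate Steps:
v = -7/2 (v = 6/4 - 1*5 = 6*(¼) - 5 = 3/2 - 5 = -7/2 ≈ -3.5000)
W = 10
(v + W)² = (-7/2 + 10)² = (13/2)² = 169/4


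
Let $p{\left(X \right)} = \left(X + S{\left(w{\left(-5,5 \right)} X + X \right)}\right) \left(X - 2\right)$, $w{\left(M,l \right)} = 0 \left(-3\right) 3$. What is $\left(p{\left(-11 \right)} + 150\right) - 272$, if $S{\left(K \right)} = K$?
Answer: $164$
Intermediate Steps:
$w{\left(M,l \right)} = 0$ ($w{\left(M,l \right)} = 0 \cdot 3 = 0$)
$p{\left(X \right)} = 2 X \left(-2 + X\right)$ ($p{\left(X \right)} = \left(X + \left(0 X + X\right)\right) \left(X - 2\right) = \left(X + \left(0 + X\right)\right) \left(-2 + X\right) = \left(X + X\right) \left(-2 + X\right) = 2 X \left(-2 + X\right)$)
$\left(p{\left(-11 \right)} + 150\right) - 272 = \left(2 \left(-11\right) \left(-2 - 11\right) + 150\right) - 272 = \left(2 \left(-11\right) \left(-13\right) + 150\right) - 272 = \left(286 + 150\right) - 272 = 436 - 272 = 164$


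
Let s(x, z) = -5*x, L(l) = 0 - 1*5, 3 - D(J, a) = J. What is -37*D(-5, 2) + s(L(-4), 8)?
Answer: -271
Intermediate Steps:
D(J, a) = 3 - J
L(l) = -5 (L(l) = 0 - 5 = -5)
-37*D(-5, 2) + s(L(-4), 8) = -37*(3 - 1*(-5)) - 5*(-5) = -37*(3 + 5) + 25 = -37*8 + 25 = -296 + 25 = -271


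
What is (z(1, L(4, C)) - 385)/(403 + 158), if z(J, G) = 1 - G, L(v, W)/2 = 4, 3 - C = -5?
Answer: -392/561 ≈ -0.69875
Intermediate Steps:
C = 8 (C = 3 - 1*(-5) = 3 + 5 = 8)
L(v, W) = 8 (L(v, W) = 2*4 = 8)
(z(1, L(4, C)) - 385)/(403 + 158) = ((1 - 1*8) - 385)/(403 + 158) = ((1 - 8) - 385)/561 = (-7 - 385)*(1/561) = -392*1/561 = -392/561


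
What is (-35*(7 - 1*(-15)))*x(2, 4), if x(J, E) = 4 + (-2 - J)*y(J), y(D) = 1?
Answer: 0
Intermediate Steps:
x(J, E) = 2 - J (x(J, E) = 4 + (-2 - J)*1 = 4 + (-2 - J) = 2 - J)
(-35*(7 - 1*(-15)))*x(2, 4) = (-35*(7 - 1*(-15)))*(2 - 1*2) = (-35*(7 + 15))*(2 - 2) = -35*22*0 = -770*0 = 0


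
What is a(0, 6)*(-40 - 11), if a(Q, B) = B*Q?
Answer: 0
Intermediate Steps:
a(0, 6)*(-40 - 11) = (6*0)*(-40 - 11) = 0*(-51) = 0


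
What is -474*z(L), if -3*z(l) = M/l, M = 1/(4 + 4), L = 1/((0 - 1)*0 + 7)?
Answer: 553/4 ≈ 138.25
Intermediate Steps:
L = ⅐ (L = 1/(-1*0 + 7) = 1/(0 + 7) = 1/7 = ⅐ ≈ 0.14286)
M = ⅛ (M = 1/8 = ⅛ ≈ 0.12500)
z(l) = -1/(24*l)
-474*z(L) = -(-79)/(4*⅐) = -(-79)*7/4 = -474*(-7/24) = 553/4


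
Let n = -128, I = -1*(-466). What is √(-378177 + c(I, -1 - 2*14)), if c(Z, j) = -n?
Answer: I*√378049 ≈ 614.86*I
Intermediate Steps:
I = 466
c(Z, j) = 128 (c(Z, j) = -1*(-128) = 128)
√(-378177 + c(I, -1 - 2*14)) = √(-378177 + 128) = √(-378049) = I*√378049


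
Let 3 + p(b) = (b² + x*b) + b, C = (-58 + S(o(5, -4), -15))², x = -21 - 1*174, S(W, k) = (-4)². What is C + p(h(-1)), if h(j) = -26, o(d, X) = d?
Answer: 7481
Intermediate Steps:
S(W, k) = 16
x = -195 (x = -21 - 174 = -195)
C = 1764 (C = (-58 + 16)² = (-42)² = 1764)
p(b) = -3 + b² - 194*b (p(b) = -3 + ((b² - 195*b) + b) = -3 + (b² - 194*b) = -3 + b² - 194*b)
C + p(h(-1)) = 1764 + (-3 + (-26)² - 194*(-26)) = 1764 + (-3 + 676 + 5044) = 1764 + 5717 = 7481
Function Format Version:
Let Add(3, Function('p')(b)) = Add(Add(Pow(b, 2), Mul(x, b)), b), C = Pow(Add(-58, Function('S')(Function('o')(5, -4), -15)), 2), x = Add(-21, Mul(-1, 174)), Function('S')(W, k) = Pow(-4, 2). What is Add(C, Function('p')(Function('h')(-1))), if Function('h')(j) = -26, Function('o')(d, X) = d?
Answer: 7481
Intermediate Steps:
Function('S')(W, k) = 16
x = -195 (x = Add(-21, -174) = -195)
C = 1764 (C = Pow(Add(-58, 16), 2) = Pow(-42, 2) = 1764)
Function('p')(b) = Add(-3, Pow(b, 2), Mul(-194, b)) (Function('p')(b) = Add(-3, Add(Add(Pow(b, 2), Mul(-195, b)), b)) = Add(-3, Add(Pow(b, 2), Mul(-194, b))) = Add(-3, Pow(b, 2), Mul(-194, b)))
Add(C, Function('p')(Function('h')(-1))) = Add(1764, Add(-3, Pow(-26, 2), Mul(-194, -26))) = Add(1764, Add(-3, 676, 5044)) = Add(1764, 5717) = 7481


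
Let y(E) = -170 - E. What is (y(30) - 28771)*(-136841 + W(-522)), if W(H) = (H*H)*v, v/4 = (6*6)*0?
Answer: 3964420611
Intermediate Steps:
v = 0 (v = 4*((6*6)*0) = 4*(36*0) = 4*0 = 0)
W(H) = 0 (W(H) = (H*H)*0 = H**2*0 = 0)
(y(30) - 28771)*(-136841 + W(-522)) = ((-170 - 1*30) - 28771)*(-136841 + 0) = ((-170 - 30) - 28771)*(-136841) = (-200 - 28771)*(-136841) = -28971*(-136841) = 3964420611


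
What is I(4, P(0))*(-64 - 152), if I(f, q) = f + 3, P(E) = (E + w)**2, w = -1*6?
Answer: -1512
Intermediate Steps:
w = -6
P(E) = (-6 + E)**2 (P(E) = (E - 6)**2 = (-6 + E)**2)
I(f, q) = 3 + f
I(4, P(0))*(-64 - 152) = (3 + 4)*(-64 - 152) = 7*(-216) = -1512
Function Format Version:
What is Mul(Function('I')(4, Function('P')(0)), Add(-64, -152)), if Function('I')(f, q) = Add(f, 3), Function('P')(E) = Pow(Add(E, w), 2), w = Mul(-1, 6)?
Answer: -1512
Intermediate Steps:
w = -6
Function('P')(E) = Pow(Add(-6, E), 2) (Function('P')(E) = Pow(Add(E, -6), 2) = Pow(Add(-6, E), 2))
Function('I')(f, q) = Add(3, f)
Mul(Function('I')(4, Function('P')(0)), Add(-64, -152)) = Mul(Add(3, 4), Add(-64, -152)) = Mul(7, -216) = -1512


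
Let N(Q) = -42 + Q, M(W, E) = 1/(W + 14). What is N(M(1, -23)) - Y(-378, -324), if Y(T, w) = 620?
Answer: -9929/15 ≈ -661.93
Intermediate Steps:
M(W, E) = 1/(14 + W)
N(M(1, -23)) - Y(-378, -324) = (-42 + 1/(14 + 1)) - 1*620 = (-42 + 1/15) - 620 = -629/15 - 620 = -9929/15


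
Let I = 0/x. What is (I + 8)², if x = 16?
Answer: 64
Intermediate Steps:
I = 0 (I = 0/16 = 0*(1/16) = 0)
(I + 8)² = (0 + 8)² = 8² = 64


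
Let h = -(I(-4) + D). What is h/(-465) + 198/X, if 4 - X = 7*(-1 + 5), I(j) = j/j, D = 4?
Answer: -3065/372 ≈ -8.2392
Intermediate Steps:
I(j) = 1
X = -24 (X = 4 - 7*(-1 + 5) = 4 - 7*4 = 4 - 1*28 = 4 - 28 = -24)
h = -5 (h = -(1 + 4) = -1*5 = -5)
h/(-465) + 198/X = -5/(-465) + 198/(-24) = -5*(-1/465) + 198*(-1/24) = 1/93 - 33/4 = -3065/372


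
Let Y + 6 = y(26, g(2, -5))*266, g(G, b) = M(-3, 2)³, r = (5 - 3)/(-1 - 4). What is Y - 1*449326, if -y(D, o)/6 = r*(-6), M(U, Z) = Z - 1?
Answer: -2265812/5 ≈ -4.5316e+5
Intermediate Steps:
M(U, Z) = -1 + Z
r = -⅖ (r = 2/(-5) = 2*(-⅕) = -⅖ ≈ -0.40000)
g(G, b) = 1 (g(G, b) = (-1 + 2)³ = 1³ = 1)
y(D, o) = -72/5 (y(D, o) = -(-12)*(-6)/5 = -6*12/5 = -72/5)
Y = -19182/5 (Y = -6 - 72/5*266 = -6 - 19152/5 = -19182/5 ≈ -3836.4)
Y - 1*449326 = -19182/5 - 1*449326 = -19182/5 - 449326 = -2265812/5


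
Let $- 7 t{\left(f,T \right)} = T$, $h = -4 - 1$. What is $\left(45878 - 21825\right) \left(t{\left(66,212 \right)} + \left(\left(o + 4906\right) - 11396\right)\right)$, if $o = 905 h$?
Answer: $- \frac{1859705801}{7} \approx -2.6567 \cdot 10^{8}$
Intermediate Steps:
$h = -5$ ($h = -4 - 1 = -5$)
$t{\left(f,T \right)} = - \frac{T}{7}$
$o = -4525$ ($o = 905 \left(-5\right) = -4525$)
$\left(45878 - 21825\right) \left(t{\left(66,212 \right)} + \left(\left(o + 4906\right) - 11396\right)\right) = \left(45878 - 21825\right) \left(\left(- \frac{1}{7}\right) 212 + \left(\left(-4525 + 4906\right) - 11396\right)\right) = 24053 \left(- \frac{212}{7} + \left(381 - 11396\right)\right) = 24053 \left(- \frac{212}{7} - 11015\right) = 24053 \left(- \frac{77317}{7}\right) = - \frac{1859705801}{7}$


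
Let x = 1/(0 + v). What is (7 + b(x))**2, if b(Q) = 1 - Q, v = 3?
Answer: 529/9 ≈ 58.778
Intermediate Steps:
x = 1/3 (x = 1/(0 + 3) = 1/3 ≈ 0.33333)
(7 + b(x))**2 = (7 + (1 - 1*1/3))**2 = (7 + (1 - 1/3))**2 = (7 + 2/3)**2 = (23/3)**2 = 529/9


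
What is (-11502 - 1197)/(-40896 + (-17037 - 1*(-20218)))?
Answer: 12699/37715 ≈ 0.33671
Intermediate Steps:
(-11502 - 1197)/(-40896 + (-17037 - 1*(-20218))) = -12699/(-40896 + (-17037 + 20218)) = -12699/(-40896 + 3181) = -12699/(-37715) = -12699*(-1/37715) = 12699/37715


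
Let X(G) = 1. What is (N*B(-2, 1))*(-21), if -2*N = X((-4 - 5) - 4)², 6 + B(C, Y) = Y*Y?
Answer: -105/2 ≈ -52.500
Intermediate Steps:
B(C, Y) = -6 + Y² (B(C, Y) = -6 + Y*Y = -6 + Y²)
N = -½ (N = -½*1² = -½*1 = -½ ≈ -0.50000)
(N*B(-2, 1))*(-21) = -(-6 + 1²)/2*(-21) = -(-6 + 1)/2*(-21) = -½*(-5)*(-21) = (5/2)*(-21) = -105/2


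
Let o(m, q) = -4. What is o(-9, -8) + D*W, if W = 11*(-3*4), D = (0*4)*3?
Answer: -4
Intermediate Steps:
D = 0 (D = 0*3 = 0)
W = -132 (W = 11*(-12) = -132)
o(-9, -8) + D*W = -4 + 0*(-132) = -4 + 0 = -4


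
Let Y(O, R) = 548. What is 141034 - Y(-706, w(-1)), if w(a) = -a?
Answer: 140486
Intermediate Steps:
141034 - Y(-706, w(-1)) = 141034 - 1*548 = 141034 - 548 = 140486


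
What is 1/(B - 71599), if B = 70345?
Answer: -1/1254 ≈ -0.00079745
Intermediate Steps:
1/(B - 71599) = 1/(70345 - 71599) = 1/(-1254) = -1/1254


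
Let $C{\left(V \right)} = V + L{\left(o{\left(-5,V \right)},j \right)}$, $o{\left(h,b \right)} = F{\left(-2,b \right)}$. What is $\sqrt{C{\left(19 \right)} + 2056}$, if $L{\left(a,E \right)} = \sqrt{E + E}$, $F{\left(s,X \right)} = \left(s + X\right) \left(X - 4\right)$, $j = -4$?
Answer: $\sqrt{2075 + 2 i \sqrt{2}} \approx 45.552 + 0.031 i$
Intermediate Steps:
$F{\left(s,X \right)} = \left(-4 + X\right) \left(X + s\right)$ ($F{\left(s,X \right)} = \left(X + s\right) \left(-4 + X\right) = \left(-4 + X\right) \left(X + s\right)$)
$o{\left(h,b \right)} = 8 + b^{2} - 6 b$ ($o{\left(h,b \right)} = b^{2} - 4 b - -8 + b \left(-2\right) = b^{2} - 4 b + 8 - 2 b = 8 + b^{2} - 6 b$)
$L{\left(a,E \right)} = \sqrt{2} \sqrt{E}$ ($L{\left(a,E \right)} = \sqrt{2 E} = \sqrt{2} \sqrt{E}$)
$C{\left(V \right)} = V + 2 i \sqrt{2}$ ($C{\left(V \right)} = V + \sqrt{2} \sqrt{-4} = V + \sqrt{2} \cdot 2 i = V + 2 i \sqrt{2}$)
$\sqrt{C{\left(19 \right)} + 2056} = \sqrt{\left(19 + 2 i \sqrt{2}\right) + 2056} = \sqrt{2075 + 2 i \sqrt{2}}$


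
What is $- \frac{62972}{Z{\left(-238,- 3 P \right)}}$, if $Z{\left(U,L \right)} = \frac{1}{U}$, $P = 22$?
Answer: $14987336$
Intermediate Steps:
$- \frac{62972}{Z{\left(-238,- 3 P \right)}} = - \frac{62972}{\frac{1}{-238}} = - \frac{62972}{- \frac{1}{238}} = \left(-62972\right) \left(-238\right) = 14987336$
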